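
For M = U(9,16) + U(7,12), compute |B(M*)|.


(M1+M2)* = M1* + M2*.
M1* = U(7,16), bases: C(16,7) = 11440.
M2* = U(5,12), bases: C(12,5) = 792.
|B(M*)| = 11440 * 792 = 9060480.

9060480


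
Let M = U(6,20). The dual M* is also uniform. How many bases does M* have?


The dual of U(r,n) is U(n-r, n) = U(14,20).
Bases of U(14,20) are all (14)-element subsets.
|B(M*)| = C(20,14) = 38760.

38760


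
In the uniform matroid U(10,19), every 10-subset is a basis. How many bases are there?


Bases of U(10,19) are all 10-element subsets of the 19-element ground set.
Number of bases = C(19,10).
(19 choose 10) = 92378.

92378


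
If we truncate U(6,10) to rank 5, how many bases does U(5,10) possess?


Truncating U(6,10) to rank 5 gives U(5,10).
Bases of U(5,10) are all 5-element subsets of 10 elements.
Number of bases = C(10,5) = 252.

252


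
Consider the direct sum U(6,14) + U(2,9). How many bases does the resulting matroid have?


Bases of a direct sum M1 + M2: |B| = |B(M1)| * |B(M2)|.
|B(U(6,14))| = C(14,6) = 3003.
|B(U(2,9))| = C(9,2) = 36.
Total bases = 3003 * 36 = 108108.

108108


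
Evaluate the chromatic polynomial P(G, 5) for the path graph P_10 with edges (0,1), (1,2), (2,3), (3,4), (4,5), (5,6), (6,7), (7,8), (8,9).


P(P_10, k) = k * (k-1)^(9).
P(5) = 5 * 4^9 = 5 * 262144 = 1310720.

1310720


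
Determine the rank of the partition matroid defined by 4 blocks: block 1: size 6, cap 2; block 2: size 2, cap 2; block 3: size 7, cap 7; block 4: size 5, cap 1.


Rank of a partition matroid = sum of min(|Si|, ci) for each block.
= min(6,2) + min(2,2) + min(7,7) + min(5,1)
= 2 + 2 + 7 + 1
= 12.

12


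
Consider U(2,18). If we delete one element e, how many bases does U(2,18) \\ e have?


Deleting e from U(2,18) gives U(2,17) since n > r.
Bases of U(2,17) = C(17,2) = (17 * 16) / (1 * 2) = 136.

136


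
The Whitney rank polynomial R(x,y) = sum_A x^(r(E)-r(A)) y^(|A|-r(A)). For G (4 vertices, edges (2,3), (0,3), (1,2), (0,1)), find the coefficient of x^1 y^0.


R(x,y) = sum over A in 2^E of x^(r(E)-r(A)) * y^(|A|-r(A)).
G has 4 vertices, 4 edges. r(E) = 3.
Enumerate all 2^4 = 16 subsets.
Count subsets with r(E)-r(A)=1 and |A|-r(A)=0: 6.

6


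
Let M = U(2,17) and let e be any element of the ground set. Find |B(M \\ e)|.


Deleting e from U(2,17) gives U(2,16) since n > r.
Bases of U(2,16) = C(16,2) = 16! / (2! * 14!) = 120.

120


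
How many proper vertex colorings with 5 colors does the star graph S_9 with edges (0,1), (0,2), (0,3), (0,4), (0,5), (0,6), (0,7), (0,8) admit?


P(tree, k) = k * (k-1)^(8) for any tree on 9 vertices.
P(5) = 5 * 4^8 = 5 * 65536 = 327680.

327680


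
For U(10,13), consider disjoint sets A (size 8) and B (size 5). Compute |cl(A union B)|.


|A union B| = 8 + 5 = 13 (disjoint).
In U(10,13), cl(S) = S if |S| < 10, else cl(S) = E.
Since 13 >= 10, cl(A union B) = E.
|cl(A union B)| = 13.

13


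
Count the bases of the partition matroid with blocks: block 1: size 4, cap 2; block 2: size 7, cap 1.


A basis picks exactly ci elements from block i.
Number of bases = product of C(|Si|, ci).
= C(4,2) * C(7,1)
= 6 * 7
= 42.

42


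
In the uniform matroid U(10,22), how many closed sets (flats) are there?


Flats of U(10,22): every subset of size < 10 is a flat, plus E itself.
Count = (22 choose 0) + (22 choose 1) + (22 choose 2) + (22 choose 3) + (22 choose 4) + (22 choose 5) + (22 choose 6) + (22 choose 7) + (22 choose 8) + (22 choose 9) + 1
     = 1 + 22 + 231 + 1540 + 7315 + 26334 + 74613 + 170544 + 319770 + 497420 + 1
     = 1097791.

1097791


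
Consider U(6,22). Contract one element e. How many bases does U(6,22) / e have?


Contracting e from U(6,22) gives U(5,21).
Bases of U(5,21) = (21 choose 5) = 20349.

20349


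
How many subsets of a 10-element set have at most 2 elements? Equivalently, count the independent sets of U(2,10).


Independent sets of U(2,10) are all subsets of size <= 2.
Count = C(10,0) + C(10,1) + C(10,2)
     = 1 + 10 + 45
     = 56.

56


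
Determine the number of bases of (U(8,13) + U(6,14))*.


(M1+M2)* = M1* + M2*.
M1* = U(5,13), bases: C(13,5) = 1287.
M2* = U(8,14), bases: C(14,8) = 3003.
|B(M*)| = 1287 * 3003 = 3864861.

3864861


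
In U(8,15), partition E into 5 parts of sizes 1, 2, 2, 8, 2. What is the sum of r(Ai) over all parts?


r(Ai) = min(|Ai|, 8) for each part.
Sum = min(1,8) + min(2,8) + min(2,8) + min(8,8) + min(2,8)
    = 1 + 2 + 2 + 8 + 2
    = 15.

15


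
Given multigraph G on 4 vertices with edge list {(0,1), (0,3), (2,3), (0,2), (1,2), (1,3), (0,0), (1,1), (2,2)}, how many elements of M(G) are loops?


In a graphic matroid, a loop is a self-loop edge (u,u) with rank 0.
Examining all 9 edges for self-loops...
Self-loops found: (0,0), (1,1), (2,2)
Number of loops = 3.

3


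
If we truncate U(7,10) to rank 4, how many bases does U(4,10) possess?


Truncating U(7,10) to rank 4 gives U(4,10).
Bases of U(4,10) are all 4-element subsets of 10 elements.
Number of bases = C(10,4) = (10 * 9 * 8 * 7) / (1 * 2 * 3 * 4) = 210.

210


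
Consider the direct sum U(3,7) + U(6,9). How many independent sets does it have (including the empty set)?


For a direct sum, |I(M1+M2)| = |I(M1)| * |I(M2)|.
|I(U(3,7))| = sum C(7,k) for k=0..3 = 64.
|I(U(6,9))| = sum C(9,k) for k=0..6 = 466.
Total = 64 * 466 = 29824.

29824


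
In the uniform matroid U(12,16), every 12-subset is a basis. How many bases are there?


Bases of U(12,16) are all 12-element subsets of the 16-element ground set.
Number of bases = C(16,12).
C(16,12) = 1820.

1820


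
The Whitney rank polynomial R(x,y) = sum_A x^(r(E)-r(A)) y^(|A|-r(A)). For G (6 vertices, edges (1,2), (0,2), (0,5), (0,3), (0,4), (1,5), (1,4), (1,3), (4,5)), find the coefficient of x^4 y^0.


R(x,y) = sum over A in 2^E of x^(r(E)-r(A)) * y^(|A|-r(A)).
G has 6 vertices, 9 edges. r(E) = 5.
Enumerate all 2^9 = 512 subsets.
Count subsets with r(E)-r(A)=4 and |A|-r(A)=0: 9.

9


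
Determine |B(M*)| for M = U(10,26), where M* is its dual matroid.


The dual of U(r,n) is U(n-r, n) = U(16,26).
Bases of U(16,26) are all (16)-element subsets.
|B(M*)| = C(26,16) = 26! / (16! * 10!) = 5311735.

5311735


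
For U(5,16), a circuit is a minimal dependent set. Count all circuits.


In U(5,16), circuits are the (6)-element subsets.
Any set of 6 elements is dependent, and removing any one element gives
an independent set of size 5, so it is a minimal dependent set.
Number of circuits = C(16,6) = 16! / (6! * 10!) = 8008.

8008


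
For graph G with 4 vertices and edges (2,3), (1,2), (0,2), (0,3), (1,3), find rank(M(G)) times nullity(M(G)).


r(M) = |V| - c = 4 - 1 = 3.
nullity = |E| - r(M) = 5 - 3 = 2.
Product = 3 * 2 = 6.

6


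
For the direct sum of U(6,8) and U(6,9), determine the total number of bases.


Bases of a direct sum M1 + M2: |B| = |B(M1)| * |B(M2)|.
|B(U(6,8))| = C(8,6) = 28.
|B(U(6,9))| = C(9,6) = 84.
Total bases = 28 * 84 = 2352.

2352


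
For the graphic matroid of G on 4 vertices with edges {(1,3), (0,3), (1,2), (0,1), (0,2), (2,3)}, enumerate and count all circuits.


A circuit in a graphic matroid = edge set of a simple cycle.
G has 4 vertices and 6 edges.
Enumerating all minimal edge subsets forming cycles...
Total circuits found: 7.

7


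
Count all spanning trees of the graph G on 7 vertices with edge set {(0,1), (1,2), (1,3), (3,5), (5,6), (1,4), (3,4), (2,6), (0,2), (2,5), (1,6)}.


By Kirchhoff's matrix tree theorem, the number of spanning trees equals
the determinant of any cofactor of the Laplacian matrix L.
G has 7 vertices and 11 edges.
Computing the (6 x 6) cofactor determinant gives 162.

162


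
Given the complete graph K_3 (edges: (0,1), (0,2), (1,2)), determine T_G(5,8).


T(K_3; x,y) = x^2 + x + y.
T(5,8) = 25 + 5 + 8 = 38.

38


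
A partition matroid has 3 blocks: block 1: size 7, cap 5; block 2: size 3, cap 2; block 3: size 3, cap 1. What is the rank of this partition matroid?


Rank of a partition matroid = sum of min(|Si|, ci) for each block.
= min(7,5) + min(3,2) + min(3,1)
= 5 + 2 + 1
= 8.

8


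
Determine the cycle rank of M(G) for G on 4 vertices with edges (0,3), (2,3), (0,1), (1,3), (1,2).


Cycle rank (nullity) = |E| - r(M) = |E| - (|V| - c).
|E| = 5, |V| = 4, c = 1.
Nullity = 5 - (4 - 1) = 5 - 3 = 2.

2


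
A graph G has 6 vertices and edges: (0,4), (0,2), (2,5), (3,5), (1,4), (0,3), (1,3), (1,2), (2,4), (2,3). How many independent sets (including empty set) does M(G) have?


An independent set in a graphic matroid is an acyclic edge subset.
G has 6 vertices and 10 edges.
Enumerate all 2^10 = 1024 subsets, checking for acyclicity.
Total independent sets = 450.

450


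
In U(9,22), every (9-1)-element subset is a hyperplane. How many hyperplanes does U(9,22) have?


Hyperplanes of U(9,22) are flats of rank 8.
In a uniform matroid, these are exactly the (8)-element subsets.
Count = C(22,8) = 319770.

319770


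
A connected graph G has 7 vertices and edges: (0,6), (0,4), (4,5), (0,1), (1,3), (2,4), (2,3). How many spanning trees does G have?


By Kirchhoff's matrix tree theorem, the number of spanning trees equals
the determinant of any cofactor of the Laplacian matrix L.
G has 7 vertices and 7 edges.
Computing the (6 x 6) cofactor determinant gives 5.

5


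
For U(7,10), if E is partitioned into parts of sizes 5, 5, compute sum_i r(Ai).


r(Ai) = min(|Ai|, 7) for each part.
Sum = min(5,7) + min(5,7)
    = 5 + 5
    = 10.

10


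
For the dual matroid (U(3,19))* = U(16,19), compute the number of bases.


The dual of U(r,n) is U(n-r, n) = U(16,19).
Bases of U(16,19) are all (16)-element subsets.
|B(M*)| = C(19,16) = 19! / (16! * 3!) = 969.

969


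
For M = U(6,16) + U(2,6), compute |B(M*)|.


(M1+M2)* = M1* + M2*.
M1* = U(10,16), bases: C(16,10) = 8008.
M2* = U(4,6), bases: C(6,4) = 15.
|B(M*)| = 8008 * 15 = 120120.

120120


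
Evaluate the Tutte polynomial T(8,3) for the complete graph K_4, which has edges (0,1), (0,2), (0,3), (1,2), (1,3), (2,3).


T(K_4; x,y) = x^3 + 3x^2 + 4xy + 2x + y^3 + 3y^2 + 2y.
Substituting x=8, y=3:
= 512 + 192 + 96 + 16 + 27 + 27 + 6
= 876.

876


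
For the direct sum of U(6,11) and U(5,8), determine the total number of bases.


Bases of a direct sum M1 + M2: |B| = |B(M1)| * |B(M2)|.
|B(U(6,11))| = C(11,6) = 462.
|B(U(5,8))| = C(8,5) = 56.
Total bases = 462 * 56 = 25872.

25872


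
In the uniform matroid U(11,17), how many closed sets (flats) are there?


Flats of U(11,17): every subset of size < 11 is a flat, plus E itself.
Count = (17 choose 0) + (17 choose 1) + (17 choose 2) + (17 choose 3) + (17 choose 4) + (17 choose 5) + (17 choose 6) + (17 choose 7) + (17 choose 8) + (17 choose 9) + (17 choose 10) + 1
     = 1 + 17 + 136 + 680 + 2380 + 6188 + 12376 + 19448 + 24310 + 24310 + 19448 + 1
     = 109295.

109295


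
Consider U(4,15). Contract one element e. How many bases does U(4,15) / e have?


Contracting e from U(4,15) gives U(3,14).
Bases of U(3,14) = C(14,3) = 14! / (3! * 11!) = 364.

364


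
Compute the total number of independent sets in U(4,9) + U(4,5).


For a direct sum, |I(M1+M2)| = |I(M1)| * |I(M2)|.
|I(U(4,9))| = sum C(9,k) for k=0..4 = 256.
|I(U(4,5))| = sum C(5,k) for k=0..4 = 31.
Total = 256 * 31 = 7936.

7936


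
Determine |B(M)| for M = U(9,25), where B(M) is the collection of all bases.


Bases of U(9,25) are all 9-element subsets of the 25-element ground set.
Number of bases = C(25,9).
(25 choose 9) = 2042975.

2042975


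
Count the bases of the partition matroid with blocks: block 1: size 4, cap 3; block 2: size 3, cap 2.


A basis picks exactly ci elements from block i.
Number of bases = product of C(|Si|, ci).
= C(4,3) * C(3,2)
= 4 * 3
= 12.

12


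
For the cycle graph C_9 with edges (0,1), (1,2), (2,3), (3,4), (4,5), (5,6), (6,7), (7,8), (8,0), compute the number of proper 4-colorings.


P(C_9, k) = (k-1)^9 + (-1)^9*(k-1).
P(4) = (3)^9 - 3
= 19683 - 3 = 19680.

19680


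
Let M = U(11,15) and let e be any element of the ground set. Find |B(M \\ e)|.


Deleting e from U(11,15) gives U(11,14) since n > r.
Bases of U(11,14) = C(14,11) = 14! / (11! * 3!) = 364.

364


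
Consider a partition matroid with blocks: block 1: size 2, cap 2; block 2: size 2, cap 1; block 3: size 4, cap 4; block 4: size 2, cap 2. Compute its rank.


Rank of a partition matroid = sum of min(|Si|, ci) for each block.
= min(2,2) + min(2,1) + min(4,4) + min(2,2)
= 2 + 1 + 4 + 2
= 9.

9


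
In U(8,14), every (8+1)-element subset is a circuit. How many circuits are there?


In U(8,14), circuits are the (9)-element subsets.
Any set of 9 elements is dependent, and removing any one element gives
an independent set of size 8, so it is a minimal dependent set.
Number of circuits = C(14,9) = 14! / (9! * 5!) = 2002.

2002


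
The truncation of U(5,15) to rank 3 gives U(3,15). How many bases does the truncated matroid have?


Truncating U(5,15) to rank 3 gives U(3,15).
Bases of U(3,15) are all 3-element subsets of 15 elements.
Number of bases = C(15,3) = 15! / (3! * 12!) = 455.

455


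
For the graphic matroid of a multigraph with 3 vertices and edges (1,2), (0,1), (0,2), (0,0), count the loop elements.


In a graphic matroid, a loop is a self-loop edge (u,u) with rank 0.
Examining all 4 edges for self-loops...
Self-loops found: (0,0)
Number of loops = 1.

1


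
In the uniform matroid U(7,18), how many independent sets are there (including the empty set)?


Independent sets of U(7,18) are all subsets of size <= 7.
Count = C(18,0) + C(18,1) + C(18,2) + C(18,3) + C(18,4) + C(18,5) + C(18,6) + C(18,7)
     = 1 + 18 + 153 + 816 + 3060 + 8568 + 18564 + 31824
     = 63004.

63004


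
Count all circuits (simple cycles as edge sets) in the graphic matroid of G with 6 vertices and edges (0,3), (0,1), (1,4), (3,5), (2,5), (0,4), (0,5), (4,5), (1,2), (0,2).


A circuit in a graphic matroid = edge set of a simple cycle.
G has 6 vertices and 10 edges.
Enumerating all minimal edge subsets forming cycles...
Total circuits found: 20.

20


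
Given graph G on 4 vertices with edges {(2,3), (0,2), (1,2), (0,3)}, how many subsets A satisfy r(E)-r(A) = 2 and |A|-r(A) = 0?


R(x,y) = sum over A in 2^E of x^(r(E)-r(A)) * y^(|A|-r(A)).
G has 4 vertices, 4 edges. r(E) = 3.
Enumerate all 2^4 = 16 subsets.
Count subsets with r(E)-r(A)=2 and |A|-r(A)=0: 4.

4


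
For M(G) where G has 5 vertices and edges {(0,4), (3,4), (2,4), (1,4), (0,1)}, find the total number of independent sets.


An independent set in a graphic matroid is an acyclic edge subset.
G has 5 vertices and 5 edges.
Enumerate all 2^5 = 32 subsets, checking for acyclicity.
Total independent sets = 28.

28


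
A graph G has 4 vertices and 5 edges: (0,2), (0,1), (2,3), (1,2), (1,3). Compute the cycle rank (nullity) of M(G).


Cycle rank (nullity) = |E| - r(M) = |E| - (|V| - c).
|E| = 5, |V| = 4, c = 1.
Nullity = 5 - (4 - 1) = 5 - 3 = 2.

2


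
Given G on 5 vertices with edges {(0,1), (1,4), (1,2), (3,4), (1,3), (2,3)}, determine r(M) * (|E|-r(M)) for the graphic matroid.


r(M) = |V| - c = 5 - 1 = 4.
nullity = |E| - r(M) = 6 - 4 = 2.
Product = 4 * 2 = 8.

8


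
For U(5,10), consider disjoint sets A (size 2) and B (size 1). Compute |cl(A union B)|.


|A union B| = 2 + 1 = 3 (disjoint).
In U(5,10), cl(S) = S if |S| < 5, else cl(S) = E.
Since 3 < 5, cl(A union B) = A union B.
|cl(A union B)| = 3.

3


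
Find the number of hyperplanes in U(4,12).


Hyperplanes of U(4,12) are flats of rank 3.
In a uniform matroid, these are exactly the (3)-element subsets.
Count = C(12,3) = (12 * 11 * 10) / (1 * 2 * 3) = 220.

220


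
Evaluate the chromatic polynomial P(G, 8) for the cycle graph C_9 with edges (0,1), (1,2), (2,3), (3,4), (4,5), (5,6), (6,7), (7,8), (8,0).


P(C_9, k) = (k-1)^9 + (-1)^9*(k-1).
P(8) = (7)^9 - 7
= 40353607 - 7 = 40353600.

40353600


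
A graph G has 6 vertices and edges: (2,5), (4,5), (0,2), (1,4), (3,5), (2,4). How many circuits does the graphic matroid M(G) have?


A circuit in a graphic matroid = edge set of a simple cycle.
G has 6 vertices and 6 edges.
Enumerating all minimal edge subsets forming cycles...
Total circuits found: 1.

1


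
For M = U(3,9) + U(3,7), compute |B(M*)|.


(M1+M2)* = M1* + M2*.
M1* = U(6,9), bases: C(9,6) = 84.
M2* = U(4,7), bases: C(7,4) = 35.
|B(M*)| = 84 * 35 = 2940.

2940


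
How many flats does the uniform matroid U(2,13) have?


Flats of U(2,13): every subset of size < 2 is a flat, plus E itself.
Count = (13 choose 0) + (13 choose 1) + 1
     = 1 + 13 + 1
     = 15.

15


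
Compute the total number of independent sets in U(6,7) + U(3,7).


For a direct sum, |I(M1+M2)| = |I(M1)| * |I(M2)|.
|I(U(6,7))| = sum C(7,k) for k=0..6 = 127.
|I(U(3,7))| = sum C(7,k) for k=0..3 = 64.
Total = 127 * 64 = 8128.

8128


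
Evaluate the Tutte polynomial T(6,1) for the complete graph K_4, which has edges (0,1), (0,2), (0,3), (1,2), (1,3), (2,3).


T(K_4; x,y) = x^3 + 3x^2 + 4xy + 2x + y^3 + 3y^2 + 2y.
Substituting x=6, y=1:
= 216 + 108 + 24 + 12 + 1 + 3 + 2
= 366.

366


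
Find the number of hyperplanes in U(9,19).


Hyperplanes of U(9,19) are flats of rank 8.
In a uniform matroid, these are exactly the (8)-element subsets.
Count = C(19,8) = 19! / (8! * 11!) = 75582.

75582


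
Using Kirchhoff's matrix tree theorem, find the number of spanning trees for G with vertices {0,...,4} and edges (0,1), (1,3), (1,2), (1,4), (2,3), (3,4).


By Kirchhoff's matrix tree theorem, the number of spanning trees equals
the determinant of any cofactor of the Laplacian matrix L.
G has 5 vertices and 6 edges.
Computing the (4 x 4) cofactor determinant gives 8.

8


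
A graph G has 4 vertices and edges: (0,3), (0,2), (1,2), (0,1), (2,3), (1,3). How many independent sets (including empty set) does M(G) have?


An independent set in a graphic matroid is an acyclic edge subset.
G has 4 vertices and 6 edges.
Enumerate all 2^6 = 64 subsets, checking for acyclicity.
Total independent sets = 38.

38


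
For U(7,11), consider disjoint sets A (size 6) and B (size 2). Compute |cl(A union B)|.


|A union B| = 6 + 2 = 8 (disjoint).
In U(7,11), cl(S) = S if |S| < 7, else cl(S) = E.
Since 8 >= 7, cl(A union B) = E.
|cl(A union B)| = 11.

11


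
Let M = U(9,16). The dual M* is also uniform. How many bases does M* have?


The dual of U(r,n) is U(n-r, n) = U(7,16).
Bases of U(7,16) are all (7)-element subsets.
|B(M*)| = C(16,7) = 11440.

11440


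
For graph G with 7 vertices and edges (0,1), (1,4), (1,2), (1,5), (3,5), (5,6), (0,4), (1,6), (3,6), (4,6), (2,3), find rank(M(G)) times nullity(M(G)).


r(M) = |V| - c = 7 - 1 = 6.
nullity = |E| - r(M) = 11 - 6 = 5.
Product = 6 * 5 = 30.

30


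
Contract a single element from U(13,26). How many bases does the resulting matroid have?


Contracting e from U(13,26) gives U(12,25).
Bases of U(12,25) = (25 choose 12) = 5200300.

5200300


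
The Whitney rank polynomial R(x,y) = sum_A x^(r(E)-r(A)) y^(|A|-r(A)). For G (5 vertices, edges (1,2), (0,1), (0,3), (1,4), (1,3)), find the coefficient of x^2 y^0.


R(x,y) = sum over A in 2^E of x^(r(E)-r(A)) * y^(|A|-r(A)).
G has 5 vertices, 5 edges. r(E) = 4.
Enumerate all 2^5 = 32 subsets.
Count subsets with r(E)-r(A)=2 and |A|-r(A)=0: 10.

10


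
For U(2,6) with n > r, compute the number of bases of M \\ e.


Deleting e from U(2,6) gives U(2,5) since n > r.
Bases of U(2,5) = (5 choose 2) = 10.

10


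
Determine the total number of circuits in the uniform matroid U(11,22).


In U(11,22), circuits are the (12)-element subsets.
Any set of 12 elements is dependent, and removing any one element gives
an independent set of size 11, so it is a minimal dependent set.
Number of circuits = C(22,12) = 646646.

646646


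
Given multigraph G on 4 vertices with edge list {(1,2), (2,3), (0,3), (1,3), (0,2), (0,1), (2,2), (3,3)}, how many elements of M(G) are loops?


In a graphic matroid, a loop is a self-loop edge (u,u) with rank 0.
Examining all 8 edges for self-loops...
Self-loops found: (2,2), (3,3)
Number of loops = 2.

2


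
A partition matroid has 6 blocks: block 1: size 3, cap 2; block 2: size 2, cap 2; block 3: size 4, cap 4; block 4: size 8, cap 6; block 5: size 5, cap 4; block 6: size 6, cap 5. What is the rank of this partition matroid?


Rank of a partition matroid = sum of min(|Si|, ci) for each block.
= min(3,2) + min(2,2) + min(4,4) + min(8,6) + min(5,4) + min(6,5)
= 2 + 2 + 4 + 6 + 4 + 5
= 23.

23


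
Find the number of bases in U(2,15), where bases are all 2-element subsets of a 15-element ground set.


Bases of U(2,15) are all 2-element subsets of the 15-element ground set.
Number of bases = C(15,2).
(15 choose 2) = 105.

105


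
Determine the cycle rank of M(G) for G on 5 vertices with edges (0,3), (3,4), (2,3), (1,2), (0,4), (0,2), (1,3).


Cycle rank (nullity) = |E| - r(M) = |E| - (|V| - c).
|E| = 7, |V| = 5, c = 1.
Nullity = 7 - (5 - 1) = 7 - 4 = 3.

3


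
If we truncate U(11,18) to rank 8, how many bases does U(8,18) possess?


Truncating U(11,18) to rank 8 gives U(8,18).
Bases of U(8,18) are all 8-element subsets of 18 elements.
Number of bases = (18 choose 8) = 43758.

43758


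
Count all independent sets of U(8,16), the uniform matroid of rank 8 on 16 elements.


Independent sets of U(8,16) are all subsets of size <= 8.
Count = (16 choose 0) + (16 choose 1) + (16 choose 2) + (16 choose 3) + (16 choose 4) + (16 choose 5) + (16 choose 6) + (16 choose 7) + (16 choose 8)
     = 1 + 16 + 120 + 560 + 1820 + 4368 + 8008 + 11440 + 12870
     = 39203.

39203


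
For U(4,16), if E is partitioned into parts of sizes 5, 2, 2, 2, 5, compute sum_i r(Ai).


r(Ai) = min(|Ai|, 4) for each part.
Sum = min(5,4) + min(2,4) + min(2,4) + min(2,4) + min(5,4)
    = 4 + 2 + 2 + 2 + 4
    = 14.

14


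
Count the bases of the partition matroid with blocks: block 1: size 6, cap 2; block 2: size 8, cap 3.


A basis picks exactly ci elements from block i.
Number of bases = product of C(|Si|, ci).
= C(6,2) * C(8,3)
= 15 * 56
= 840.

840


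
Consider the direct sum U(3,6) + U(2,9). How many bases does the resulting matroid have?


Bases of a direct sum M1 + M2: |B| = |B(M1)| * |B(M2)|.
|B(U(3,6))| = C(6,3) = 20.
|B(U(2,9))| = C(9,2) = 36.
Total bases = 20 * 36 = 720.

720


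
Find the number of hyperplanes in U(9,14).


Hyperplanes of U(9,14) are flats of rank 8.
In a uniform matroid, these are exactly the (8)-element subsets.
Count = C(14,8) = 14! / (8! * 6!) = 3003.

3003


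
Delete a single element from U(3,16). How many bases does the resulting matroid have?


Deleting e from U(3,16) gives U(3,15) since n > r.
Bases of U(3,15) = C(15,3) = 15! / (3! * 12!) = 455.

455


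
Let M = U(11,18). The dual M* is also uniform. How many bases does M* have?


The dual of U(r,n) is U(n-r, n) = U(7,18).
Bases of U(7,18) are all (7)-element subsets.
|B(M*)| = C(18,7) = 18! / (7! * 11!) = 31824.

31824


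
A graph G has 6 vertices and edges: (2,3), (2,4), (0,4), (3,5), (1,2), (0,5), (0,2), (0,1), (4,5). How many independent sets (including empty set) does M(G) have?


An independent set in a graphic matroid is an acyclic edge subset.
G has 6 vertices and 9 edges.
Enumerate all 2^9 = 512 subsets, checking for acyclicity.
Total independent sets = 292.

292


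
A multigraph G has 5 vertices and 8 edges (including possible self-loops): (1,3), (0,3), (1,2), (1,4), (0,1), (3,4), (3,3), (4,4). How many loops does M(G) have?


In a graphic matroid, a loop is a self-loop edge (u,u) with rank 0.
Examining all 8 edges for self-loops...
Self-loops found: (3,3), (4,4)
Number of loops = 2.

2


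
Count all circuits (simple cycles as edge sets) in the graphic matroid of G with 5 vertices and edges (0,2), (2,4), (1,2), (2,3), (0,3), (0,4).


A circuit in a graphic matroid = edge set of a simple cycle.
G has 5 vertices and 6 edges.
Enumerating all minimal edge subsets forming cycles...
Total circuits found: 3.

3


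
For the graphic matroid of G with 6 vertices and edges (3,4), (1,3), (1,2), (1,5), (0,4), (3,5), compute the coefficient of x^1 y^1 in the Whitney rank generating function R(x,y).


R(x,y) = sum over A in 2^E of x^(r(E)-r(A)) * y^(|A|-r(A)).
G has 6 vertices, 6 edges. r(E) = 5.
Enumerate all 2^6 = 64 subsets.
Count subsets with r(E)-r(A)=1 and |A|-r(A)=1: 3.

3


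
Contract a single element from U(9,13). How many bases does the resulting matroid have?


Contracting e from U(9,13) gives U(8,12).
Bases of U(8,12) = C(12,8) = 12! / (8! * 4!) = 495.

495


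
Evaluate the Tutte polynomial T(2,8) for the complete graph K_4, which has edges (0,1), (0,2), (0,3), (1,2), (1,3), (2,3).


T(K_4; x,y) = x^3 + 3x^2 + 4xy + 2x + y^3 + 3y^2 + 2y.
Substituting x=2, y=8:
= 8 + 12 + 64 + 4 + 512 + 192 + 16
= 808.

808


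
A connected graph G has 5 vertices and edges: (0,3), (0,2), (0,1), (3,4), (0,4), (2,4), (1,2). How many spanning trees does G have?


By Kirchhoff's matrix tree theorem, the number of spanning trees equals
the determinant of any cofactor of the Laplacian matrix L.
G has 5 vertices and 7 edges.
Computing the (4 x 4) cofactor determinant gives 21.

21


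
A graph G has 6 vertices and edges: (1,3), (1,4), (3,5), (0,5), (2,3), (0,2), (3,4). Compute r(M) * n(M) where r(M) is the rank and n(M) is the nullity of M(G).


r(M) = |V| - c = 6 - 1 = 5.
nullity = |E| - r(M) = 7 - 5 = 2.
Product = 5 * 2 = 10.

10


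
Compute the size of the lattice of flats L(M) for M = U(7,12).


Flats of U(7,12): every subset of size < 7 is a flat, plus E itself.
Count = (12 choose 0) + (12 choose 1) + (12 choose 2) + (12 choose 3) + (12 choose 4) + (12 choose 5) + (12 choose 6) + 1
     = 1 + 12 + 66 + 220 + 495 + 792 + 924 + 1
     = 2511.

2511


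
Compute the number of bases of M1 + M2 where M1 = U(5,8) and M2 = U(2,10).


Bases of a direct sum M1 + M2: |B| = |B(M1)| * |B(M2)|.
|B(U(5,8))| = C(8,5) = 56.
|B(U(2,10))| = C(10,2) = 45.
Total bases = 56 * 45 = 2520.

2520


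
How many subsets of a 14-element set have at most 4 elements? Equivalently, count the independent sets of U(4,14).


Independent sets of U(4,14) are all subsets of size <= 4.
Count = C(14,0) + C(14,1) + C(14,2) + C(14,3) + C(14,4)
     = 1 + 14 + 91 + 364 + 1001
     = 1471.

1471


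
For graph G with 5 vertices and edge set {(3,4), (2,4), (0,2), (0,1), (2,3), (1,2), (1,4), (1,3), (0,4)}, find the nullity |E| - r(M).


Cycle rank (nullity) = |E| - r(M) = |E| - (|V| - c).
|E| = 9, |V| = 5, c = 1.
Nullity = 9 - (5 - 1) = 9 - 4 = 5.

5


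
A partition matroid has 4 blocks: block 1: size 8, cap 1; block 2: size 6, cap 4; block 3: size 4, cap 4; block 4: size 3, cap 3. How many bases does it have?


A basis picks exactly ci elements from block i.
Number of bases = product of C(|Si|, ci).
= C(8,1) * C(6,4) * C(4,4) * C(3,3)
= 8 * 15 * 1 * 1
= 120.

120


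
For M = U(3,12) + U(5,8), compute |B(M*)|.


(M1+M2)* = M1* + M2*.
M1* = U(9,12), bases: C(12,9) = 220.
M2* = U(3,8), bases: C(8,3) = 56.
|B(M*)| = 220 * 56 = 12320.

12320


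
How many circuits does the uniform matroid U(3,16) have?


In U(3,16), circuits are the (4)-element subsets.
Any set of 4 elements is dependent, and removing any one element gives
an independent set of size 3, so it is a minimal dependent set.
Number of circuits = C(16,4) = (16 * 15 * 14 * 13) / (1 * 2 * 3 * 4) = 1820.

1820


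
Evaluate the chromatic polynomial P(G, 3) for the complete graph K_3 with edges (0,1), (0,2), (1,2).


P(K_3, k) = k(k-1)(k-2)...(k-2).
P(3) = (3) * (2) * (1) = 6.

6


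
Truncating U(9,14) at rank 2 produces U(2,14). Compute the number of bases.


Truncating U(9,14) to rank 2 gives U(2,14).
Bases of U(2,14) are all 2-element subsets of 14 elements.
Number of bases = (14 choose 2) = 91.

91


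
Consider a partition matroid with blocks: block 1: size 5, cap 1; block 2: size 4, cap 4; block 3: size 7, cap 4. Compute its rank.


Rank of a partition matroid = sum of min(|Si|, ci) for each block.
= min(5,1) + min(4,4) + min(7,4)
= 1 + 4 + 4
= 9.

9


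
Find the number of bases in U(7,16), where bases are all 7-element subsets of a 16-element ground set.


Bases of U(7,16) are all 7-element subsets of the 16-element ground set.
Number of bases = C(16,7).
C(16,7) = 16! / (7! * 9!) = 11440.

11440


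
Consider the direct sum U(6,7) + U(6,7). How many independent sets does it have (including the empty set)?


For a direct sum, |I(M1+M2)| = |I(M1)| * |I(M2)|.
|I(U(6,7))| = sum C(7,k) for k=0..6 = 127.
|I(U(6,7))| = sum C(7,k) for k=0..6 = 127.
Total = 127 * 127 = 16129.

16129


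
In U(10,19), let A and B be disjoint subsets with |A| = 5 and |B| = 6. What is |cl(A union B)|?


|A union B| = 5 + 6 = 11 (disjoint).
In U(10,19), cl(S) = S if |S| < 10, else cl(S) = E.
Since 11 >= 10, cl(A union B) = E.
|cl(A union B)| = 19.

19


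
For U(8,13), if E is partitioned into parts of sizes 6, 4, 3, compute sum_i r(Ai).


r(Ai) = min(|Ai|, 8) for each part.
Sum = min(6,8) + min(4,8) + min(3,8)
    = 6 + 4 + 3
    = 13.

13


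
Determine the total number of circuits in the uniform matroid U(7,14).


In U(7,14), circuits are the (8)-element subsets.
Any set of 8 elements is dependent, and removing any one element gives
an independent set of size 7, so it is a minimal dependent set.
Number of circuits = C(14,8) = 14! / (8! * 6!) = 3003.

3003


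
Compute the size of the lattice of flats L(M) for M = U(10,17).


Flats of U(10,17): every subset of size < 10 is a flat, plus E itself.
Count = C(17,0) + C(17,1) + C(17,2) + C(17,3) + C(17,4) + C(17,5) + C(17,6) + C(17,7) + C(17,8) + C(17,9) + 1
     = 1 + 17 + 136 + 680 + 2380 + 6188 + 12376 + 19448 + 24310 + 24310 + 1
     = 89847.

89847


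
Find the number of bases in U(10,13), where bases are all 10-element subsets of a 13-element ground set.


Bases of U(10,13) are all 10-element subsets of the 13-element ground set.
Number of bases = C(13,10).
C(13,10) = 13! / (10! * 3!) = 286.

286


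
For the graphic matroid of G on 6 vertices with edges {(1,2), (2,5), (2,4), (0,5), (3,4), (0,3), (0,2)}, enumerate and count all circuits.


A circuit in a graphic matroid = edge set of a simple cycle.
G has 6 vertices and 7 edges.
Enumerating all minimal edge subsets forming cycles...
Total circuits found: 3.

3


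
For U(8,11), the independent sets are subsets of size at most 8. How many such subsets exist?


Independent sets of U(8,11) are all subsets of size <= 8.
Count = (11 choose 0) + (11 choose 1) + (11 choose 2) + (11 choose 3) + (11 choose 4) + (11 choose 5) + (11 choose 6) + (11 choose 7) + (11 choose 8)
     = 1 + 11 + 55 + 165 + 330 + 462 + 462 + 330 + 165
     = 1981.

1981


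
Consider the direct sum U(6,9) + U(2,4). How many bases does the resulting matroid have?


Bases of a direct sum M1 + M2: |B| = |B(M1)| * |B(M2)|.
|B(U(6,9))| = C(9,6) = 84.
|B(U(2,4))| = C(4,2) = 6.
Total bases = 84 * 6 = 504.

504


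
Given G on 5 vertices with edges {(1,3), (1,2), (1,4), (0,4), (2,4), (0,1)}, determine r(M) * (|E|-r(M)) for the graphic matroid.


r(M) = |V| - c = 5 - 1 = 4.
nullity = |E| - r(M) = 6 - 4 = 2.
Product = 4 * 2 = 8.

8


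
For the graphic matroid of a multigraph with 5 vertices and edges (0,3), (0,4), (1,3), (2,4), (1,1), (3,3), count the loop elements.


In a graphic matroid, a loop is a self-loop edge (u,u) with rank 0.
Examining all 6 edges for self-loops...
Self-loops found: (1,1), (3,3)
Number of loops = 2.

2


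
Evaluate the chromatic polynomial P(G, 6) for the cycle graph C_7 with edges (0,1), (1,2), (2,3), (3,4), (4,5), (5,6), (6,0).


P(C_7, k) = (k-1)^7 + (-1)^7*(k-1).
P(6) = (5)^7 - 5
= 78125 - 5 = 78120.

78120


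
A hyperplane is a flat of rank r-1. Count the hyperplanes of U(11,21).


Hyperplanes of U(11,21) are flats of rank 10.
In a uniform matroid, these are exactly the (10)-element subsets.
Count = C(21,10) = 352716.

352716


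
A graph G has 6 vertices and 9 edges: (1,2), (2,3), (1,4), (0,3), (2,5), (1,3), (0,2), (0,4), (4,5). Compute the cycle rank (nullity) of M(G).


Cycle rank (nullity) = |E| - r(M) = |E| - (|V| - c).
|E| = 9, |V| = 6, c = 1.
Nullity = 9 - (6 - 1) = 9 - 5 = 4.

4


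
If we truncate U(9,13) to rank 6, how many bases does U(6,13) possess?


Truncating U(9,13) to rank 6 gives U(6,13).
Bases of U(6,13) are all 6-element subsets of 13 elements.
Number of bases = C(13,6) = 1716.

1716


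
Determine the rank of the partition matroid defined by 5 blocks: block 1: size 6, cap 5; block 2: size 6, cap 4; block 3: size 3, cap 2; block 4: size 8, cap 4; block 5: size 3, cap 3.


Rank of a partition matroid = sum of min(|Si|, ci) for each block.
= min(6,5) + min(6,4) + min(3,2) + min(8,4) + min(3,3)
= 5 + 4 + 2 + 4 + 3
= 18.

18


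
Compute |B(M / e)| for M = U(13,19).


Contracting e from U(13,19) gives U(12,18).
Bases of U(12,18) = C(18,12) = 18! / (12! * 6!) = 18564.

18564


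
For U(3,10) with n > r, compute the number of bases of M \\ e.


Deleting e from U(3,10) gives U(3,9) since n > r.
Bases of U(3,9) = C(9,3) = (9 * 8 * 7) / (1 * 2 * 3) = 84.

84


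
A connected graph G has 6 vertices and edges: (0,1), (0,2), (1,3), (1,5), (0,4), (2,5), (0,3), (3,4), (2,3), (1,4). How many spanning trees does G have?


By Kirchhoff's matrix tree theorem, the number of spanning trees equals
the determinant of any cofactor of the Laplacian matrix L.
G has 6 vertices and 10 edges.
Computing the (5 x 5) cofactor determinant gives 115.

115


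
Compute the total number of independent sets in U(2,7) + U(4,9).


For a direct sum, |I(M1+M2)| = |I(M1)| * |I(M2)|.
|I(U(2,7))| = sum C(7,k) for k=0..2 = 29.
|I(U(4,9))| = sum C(9,k) for k=0..4 = 256.
Total = 29 * 256 = 7424.

7424


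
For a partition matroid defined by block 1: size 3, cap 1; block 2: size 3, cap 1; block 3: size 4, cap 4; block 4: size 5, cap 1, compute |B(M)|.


A basis picks exactly ci elements from block i.
Number of bases = product of C(|Si|, ci).
= C(3,1) * C(3,1) * C(4,4) * C(5,1)
= 3 * 3 * 1 * 5
= 45.

45


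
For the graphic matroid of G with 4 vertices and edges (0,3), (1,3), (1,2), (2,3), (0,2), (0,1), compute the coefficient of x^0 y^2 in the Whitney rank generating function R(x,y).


R(x,y) = sum over A in 2^E of x^(r(E)-r(A)) * y^(|A|-r(A)).
G has 4 vertices, 6 edges. r(E) = 3.
Enumerate all 2^6 = 64 subsets.
Count subsets with r(E)-r(A)=0 and |A|-r(A)=2: 6.

6


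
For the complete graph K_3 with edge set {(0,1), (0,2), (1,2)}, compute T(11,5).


T(K_3; x,y) = x^2 + x + y.
T(11,5) = 121 + 11 + 5 = 137.

137


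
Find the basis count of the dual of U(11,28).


The dual of U(r,n) is U(n-r, n) = U(17,28).
Bases of U(17,28) are all (17)-element subsets.
|B(M*)| = C(28,17) = 28! / (17! * 11!) = 21474180.

21474180


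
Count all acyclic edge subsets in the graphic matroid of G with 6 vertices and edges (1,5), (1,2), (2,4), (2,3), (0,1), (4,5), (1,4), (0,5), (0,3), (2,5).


An independent set in a graphic matroid is an acyclic edge subset.
G has 6 vertices and 10 edges.
Enumerate all 2^10 = 1024 subsets, checking for acyclicity.
Total independent sets = 454.

454


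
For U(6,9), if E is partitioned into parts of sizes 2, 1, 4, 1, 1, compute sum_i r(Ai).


r(Ai) = min(|Ai|, 6) for each part.
Sum = min(2,6) + min(1,6) + min(4,6) + min(1,6) + min(1,6)
    = 2 + 1 + 4 + 1 + 1
    = 9.

9


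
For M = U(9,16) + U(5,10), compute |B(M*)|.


(M1+M2)* = M1* + M2*.
M1* = U(7,16), bases: C(16,7) = 11440.
M2* = U(5,10), bases: C(10,5) = 252.
|B(M*)| = 11440 * 252 = 2882880.

2882880


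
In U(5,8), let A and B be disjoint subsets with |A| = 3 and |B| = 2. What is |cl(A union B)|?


|A union B| = 3 + 2 = 5 (disjoint).
In U(5,8), cl(S) = S if |S| < 5, else cl(S) = E.
Since 5 >= 5, cl(A union B) = E.
|cl(A union B)| = 8.

8


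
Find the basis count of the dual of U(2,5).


The dual of U(r,n) is U(n-r, n) = U(3,5).
Bases of U(3,5) are all (3)-element subsets.
|B(M*)| = C(5,3) = (5 * 4 * 3) / (1 * 2 * 3) = 10.

10


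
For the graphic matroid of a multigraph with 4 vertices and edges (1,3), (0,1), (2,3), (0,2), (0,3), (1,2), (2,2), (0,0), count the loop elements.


In a graphic matroid, a loop is a self-loop edge (u,u) with rank 0.
Examining all 8 edges for self-loops...
Self-loops found: (2,2), (0,0)
Number of loops = 2.

2


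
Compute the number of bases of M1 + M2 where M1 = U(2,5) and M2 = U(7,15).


Bases of a direct sum M1 + M2: |B| = |B(M1)| * |B(M2)|.
|B(U(2,5))| = C(5,2) = 10.
|B(U(7,15))| = C(15,7) = 6435.
Total bases = 10 * 6435 = 64350.

64350


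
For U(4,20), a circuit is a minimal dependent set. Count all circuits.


In U(4,20), circuits are the (5)-element subsets.
Any set of 5 elements is dependent, and removing any one element gives
an independent set of size 4, so it is a minimal dependent set.
Number of circuits = C(20,5) = 15504.

15504


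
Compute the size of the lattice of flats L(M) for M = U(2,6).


Flats of U(2,6): every subset of size < 2 is a flat, plus E itself.
Count = C(6,0) + C(6,1) + 1
     = 1 + 6 + 1
     = 8.

8


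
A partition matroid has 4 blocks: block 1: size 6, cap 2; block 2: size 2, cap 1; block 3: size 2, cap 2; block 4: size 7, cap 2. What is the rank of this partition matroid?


Rank of a partition matroid = sum of min(|Si|, ci) for each block.
= min(6,2) + min(2,1) + min(2,2) + min(7,2)
= 2 + 1 + 2 + 2
= 7.

7


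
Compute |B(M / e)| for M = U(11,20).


Contracting e from U(11,20) gives U(10,19).
Bases of U(10,19) = C(19,10) = 92378.

92378


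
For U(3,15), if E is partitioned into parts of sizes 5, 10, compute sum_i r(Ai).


r(Ai) = min(|Ai|, 3) for each part.
Sum = min(5,3) + min(10,3)
    = 3 + 3
    = 6.

6


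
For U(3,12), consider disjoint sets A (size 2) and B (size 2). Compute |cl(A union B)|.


|A union B| = 2 + 2 = 4 (disjoint).
In U(3,12), cl(S) = S if |S| < 3, else cl(S) = E.
Since 4 >= 3, cl(A union B) = E.
|cl(A union B)| = 12.

12


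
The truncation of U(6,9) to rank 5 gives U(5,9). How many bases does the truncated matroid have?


Truncating U(6,9) to rank 5 gives U(5,9).
Bases of U(5,9) are all 5-element subsets of 9 elements.
Number of bases = C(9,5) = 9! / (5! * 4!) = 126.

126


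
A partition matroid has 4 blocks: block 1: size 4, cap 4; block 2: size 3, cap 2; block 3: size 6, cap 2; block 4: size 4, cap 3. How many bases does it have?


A basis picks exactly ci elements from block i.
Number of bases = product of C(|Si|, ci).
= C(4,4) * C(3,2) * C(6,2) * C(4,3)
= 1 * 3 * 15 * 4
= 180.

180


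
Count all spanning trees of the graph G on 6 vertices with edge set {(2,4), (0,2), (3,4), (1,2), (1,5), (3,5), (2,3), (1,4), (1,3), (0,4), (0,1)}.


By Kirchhoff's matrix tree theorem, the number of spanning trees equals
the determinant of any cofactor of the Laplacian matrix L.
G has 6 vertices and 11 edges.
Computing the (5 x 5) cofactor determinant gives 185.

185


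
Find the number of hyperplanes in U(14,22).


Hyperplanes of U(14,22) are flats of rank 13.
In a uniform matroid, these are exactly the (13)-element subsets.
Count = (22 choose 13) = 497420.

497420


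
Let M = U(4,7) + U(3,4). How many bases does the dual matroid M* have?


(M1+M2)* = M1* + M2*.
M1* = U(3,7), bases: C(7,3) = 35.
M2* = U(1,4), bases: C(4,1) = 4.
|B(M*)| = 35 * 4 = 140.

140


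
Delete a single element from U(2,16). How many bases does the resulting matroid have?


Deleting e from U(2,16) gives U(2,15) since n > r.
Bases of U(2,15) = C(15,2) = 15! / (2! * 13!) = 105.

105


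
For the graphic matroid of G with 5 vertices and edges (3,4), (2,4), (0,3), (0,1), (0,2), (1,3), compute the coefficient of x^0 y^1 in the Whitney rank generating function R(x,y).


R(x,y) = sum over A in 2^E of x^(r(E)-r(A)) * y^(|A|-r(A)).
G has 5 vertices, 6 edges. r(E) = 4.
Enumerate all 2^6 = 64 subsets.
Count subsets with r(E)-r(A)=0 and |A|-r(A)=1: 6.

6
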